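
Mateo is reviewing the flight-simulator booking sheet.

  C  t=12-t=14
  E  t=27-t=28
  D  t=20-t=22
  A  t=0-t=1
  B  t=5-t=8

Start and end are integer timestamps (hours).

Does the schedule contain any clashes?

No

Sorted by start: A, B, C, D, E.
B starts after A ends; A is clear from here.
C starts after B ends; B is clear from here.
D starts after C ends; C is clear from here.
E starts after D ends.
Every pair is clear; the schedule has no overlaps.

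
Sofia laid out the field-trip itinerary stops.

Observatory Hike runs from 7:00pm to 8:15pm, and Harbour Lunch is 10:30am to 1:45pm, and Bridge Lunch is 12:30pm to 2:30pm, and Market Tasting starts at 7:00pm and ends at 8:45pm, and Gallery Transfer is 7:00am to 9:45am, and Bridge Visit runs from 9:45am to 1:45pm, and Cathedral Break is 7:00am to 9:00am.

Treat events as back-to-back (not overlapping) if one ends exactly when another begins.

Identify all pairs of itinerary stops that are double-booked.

Bridge Lunch & Bridge Visit, Bridge Lunch & Harbour Lunch, Bridge Visit & Harbour Lunch, Cathedral Break & Gallery Transfer, Market Tasting & Observatory Hike

Sorted by start: Gallery Transfer, Cathedral Break, Bridge Visit, Harbour Lunch, Bridge Lunch, Observatory Hike, Market Tasting.
Cathedral Break starts before Gallery Transfer ends → Gallery Transfer and Cathedral Break overlap.
Bridge Visit starts exactly when Gallery Transfer ends (back-to-back, no overlap), so Gallery Transfer has no further overlaps.
Bridge Visit starts after Cathedral Break ends, so Cathedral Break has no further overlaps.
Harbour Lunch starts before Bridge Visit ends → Bridge Visit and Harbour Lunch overlap.
Bridge Lunch starts before Bridge Visit ends → Bridge Visit and Bridge Lunch overlap.
Observatory Hike starts after Bridge Visit ends, so Bridge Visit has no further overlaps.
Bridge Lunch starts before Harbour Lunch ends → Harbour Lunch and Bridge Lunch overlap.
Observatory Hike starts after Harbour Lunch ends, so Harbour Lunch has no further overlaps.
Observatory Hike starts after Bridge Lunch ends, so Bridge Lunch has no further overlaps.
Market Tasting starts before Observatory Hike ends → Observatory Hike and Market Tasting overlap.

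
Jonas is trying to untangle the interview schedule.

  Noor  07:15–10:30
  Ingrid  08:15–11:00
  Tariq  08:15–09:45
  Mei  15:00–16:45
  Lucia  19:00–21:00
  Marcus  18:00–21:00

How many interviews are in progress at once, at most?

3

Walk through starts and ends in time order (an end at T is processed before a start at T):
07:15 start Noor → 1
08:15 start Ingrid → 2
08:15 start Tariq → 3
09:45 end Tariq → 2
10:30 end Noor → 1
11:00 end Ingrid → 0
15:00 start Mei → 1
16:45 end Mei → 0
18:00 start Marcus → 1
19:00 start Lucia → 2
21:00 end Lucia → 1
21:00 end Marcus → 0
Peak is 3, at 08:15 (Ingrid, Noor, Tariq).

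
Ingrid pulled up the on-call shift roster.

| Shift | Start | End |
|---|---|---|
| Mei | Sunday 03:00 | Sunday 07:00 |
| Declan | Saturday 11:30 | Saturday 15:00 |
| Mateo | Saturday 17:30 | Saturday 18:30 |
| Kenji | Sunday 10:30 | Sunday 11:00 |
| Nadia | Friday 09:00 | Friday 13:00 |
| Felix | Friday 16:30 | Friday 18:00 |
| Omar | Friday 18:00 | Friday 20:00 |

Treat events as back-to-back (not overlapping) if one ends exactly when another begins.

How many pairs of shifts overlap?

0

Sorted by start: Nadia, Felix, Omar, Declan, Mateo, Mei, Kenji.
Felix starts after Nadia ends, so Nadia has no further overlaps.
Omar starts exactly when Felix ends (back-to-back, no overlap), so Felix has no further overlaps.
Declan starts after Omar ends, so Omar has no further overlaps.
Mateo starts after Declan ends, so Declan has no further overlaps.
Mei starts after Mateo ends, so Mateo has no further overlaps.
Kenji starts after Mei ends.
No pair overlaps.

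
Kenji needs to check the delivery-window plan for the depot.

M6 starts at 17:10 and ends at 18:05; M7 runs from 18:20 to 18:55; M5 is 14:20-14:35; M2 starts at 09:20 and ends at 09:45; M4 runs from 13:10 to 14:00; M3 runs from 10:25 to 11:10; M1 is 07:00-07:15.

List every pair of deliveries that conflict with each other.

no overlapping pairs

Sorted by start: M1, M2, M3, M4, M5, M6, M7.
M2 starts after M1 ends; M1 is clear from here.
M3 starts after M2 ends; M2 is clear from here.
M4 starts after M3 ends; M3 is clear from here.
M5 starts after M4 ends; M4 is clear from here.
M6 starts after M5 ends; M5 is clear from here.
M7 starts after M6 ends.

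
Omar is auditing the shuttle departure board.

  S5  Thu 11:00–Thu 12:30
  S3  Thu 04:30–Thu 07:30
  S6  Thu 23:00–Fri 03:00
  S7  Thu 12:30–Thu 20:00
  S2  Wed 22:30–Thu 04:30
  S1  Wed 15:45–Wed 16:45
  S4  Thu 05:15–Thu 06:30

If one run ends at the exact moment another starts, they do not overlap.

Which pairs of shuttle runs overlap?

Sorted by start: S1, S2, S3, S4, S5, S7, S6.
S2 starts after S1 ends, so S1 has no further overlaps.
S3 starts exactly when S2 ends (back-to-back, no overlap), so S2 has no further overlaps.
S4 starts before S3 ends → S3 and S4 overlap.
S5 starts after S3 ends, so S3 has no further overlaps.
S5 starts after S4 ends, so S4 has no further overlaps.
S7 starts exactly when S5 ends (back-to-back, no overlap), so S5 has no further overlaps.
S6 starts after S7 ends.

S3 & S4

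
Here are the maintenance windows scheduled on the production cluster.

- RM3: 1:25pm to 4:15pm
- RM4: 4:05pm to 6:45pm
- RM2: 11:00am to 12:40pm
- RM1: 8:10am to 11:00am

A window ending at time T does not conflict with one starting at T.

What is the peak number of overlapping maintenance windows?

2

Sweep the timeline, counting +1 at each start and −1 at each end (ends before starts at a tie):
8:10am start RM1 → 1
11:00am end RM1 → 0
11:00am start RM2 → 1
12:40pm end RM2 → 0
1:25pm start RM3 → 1
4:05pm start RM4 → 2
4:15pm end RM3 → 1
6:45pm end RM4 → 0
Peak is 2, at 4:05pm (RM3, RM4).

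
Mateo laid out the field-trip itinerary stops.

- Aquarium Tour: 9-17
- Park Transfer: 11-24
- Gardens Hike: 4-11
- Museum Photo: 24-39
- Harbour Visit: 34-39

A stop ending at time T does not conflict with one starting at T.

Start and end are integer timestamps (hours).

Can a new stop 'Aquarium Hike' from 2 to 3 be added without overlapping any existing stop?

Gardens Hike: starts 4 at or after Aquarium Hike ends 3 → clear.
Aquarium Tour: starts 9 at or after Aquarium Hike ends 3 → clear.
Park Transfer: starts 11 at or after Aquarium Hike ends 3 → clear.
Museum Photo: starts 24 at or after Aquarium Hike ends 3 → clear.
Harbour Visit: starts 34 at or after Aquarium Hike ends 3 → clear.

Yes — the slot is free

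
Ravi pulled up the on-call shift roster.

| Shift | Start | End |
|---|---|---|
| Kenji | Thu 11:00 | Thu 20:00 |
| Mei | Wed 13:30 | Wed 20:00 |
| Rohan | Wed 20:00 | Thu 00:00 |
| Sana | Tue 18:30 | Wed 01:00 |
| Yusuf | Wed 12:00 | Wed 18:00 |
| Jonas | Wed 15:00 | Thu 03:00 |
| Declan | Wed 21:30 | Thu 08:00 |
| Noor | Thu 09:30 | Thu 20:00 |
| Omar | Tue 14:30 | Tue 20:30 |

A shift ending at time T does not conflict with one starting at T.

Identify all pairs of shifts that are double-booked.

Check each pair: they overlap iff neither finishes before the other starts.
Sorted by start: Omar, Sana, Yusuf, Mei, Jonas, Rohan, Declan, Noor, Kenji.
Sana starts before Omar ends → Omar and Sana overlap.
Yusuf starts after Omar ends, so Omar has no further overlaps.
Yusuf starts after Sana ends, so Sana has no further overlaps.
Mei starts before Yusuf ends → Yusuf and Mei overlap.
Jonas starts before Yusuf ends → Yusuf and Jonas overlap.
Rohan starts after Yusuf ends, so Yusuf has no further overlaps.
Jonas starts before Mei ends → Mei and Jonas overlap.
Rohan starts exactly when Mei ends (back-to-back, no overlap), so Mei has no further overlaps.
Rohan starts before Jonas ends → Jonas and Rohan overlap.
Declan starts before Jonas ends → Jonas and Declan overlap.
Noor starts after Jonas ends, so Jonas has no further overlaps.
Declan starts before Rohan ends → Rohan and Declan overlap.
Noor starts after Rohan ends, so Rohan has no further overlaps.
Noor starts after Declan ends, so Declan has no further overlaps.
Kenji starts before Noor ends → Noor and Kenji overlap.

Declan & Jonas, Declan & Rohan, Jonas & Mei, Jonas & Rohan, Jonas & Yusuf, Kenji & Noor, Mei & Yusuf, Omar & Sana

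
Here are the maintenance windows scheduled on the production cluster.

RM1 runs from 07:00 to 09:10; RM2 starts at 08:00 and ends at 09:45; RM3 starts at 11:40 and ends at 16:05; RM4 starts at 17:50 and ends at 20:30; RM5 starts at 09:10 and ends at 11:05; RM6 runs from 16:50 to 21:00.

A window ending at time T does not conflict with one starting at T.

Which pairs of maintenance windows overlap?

RM1 & RM2, RM2 & RM5, RM4 & RM6

Sorted by start: RM1, RM2, RM5, RM3, RM6, RM4.
RM2 starts before RM1 ends → RM1 and RM2 overlap.
RM5 starts exactly when RM1 ends (back-to-back, no overlap), so RM1 has no further overlaps.
RM5 starts before RM2 ends → RM2 and RM5 overlap.
RM3 starts after RM2 ends, so RM2 has no further overlaps.
RM3 starts after RM5 ends, so RM5 has no further overlaps.
RM6 starts after RM3 ends, so RM3 has no further overlaps.
RM4 starts before RM6 ends → RM6 and RM4 overlap.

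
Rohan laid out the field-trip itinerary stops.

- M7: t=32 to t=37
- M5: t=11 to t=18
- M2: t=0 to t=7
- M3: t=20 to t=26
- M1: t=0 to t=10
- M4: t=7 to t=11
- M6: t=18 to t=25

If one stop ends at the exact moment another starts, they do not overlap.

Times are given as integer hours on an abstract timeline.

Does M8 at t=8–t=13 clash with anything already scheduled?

Yes — it overlaps M1, M4, M5

M1: starts t=0 before M8 ends t=13, and ends t=10 after M8 starts t=8 → overlap.
M2: ends t=7 at or before M8 starts t=8 → clear.
M4: starts t=7 before M8 ends t=13, and ends t=11 after M8 starts t=8 → overlap.
M5: starts t=11 before M8 ends t=13, and ends t=18 after M8 starts t=8 → overlap.
M6: starts t=18 at or after M8 ends t=13 → clear.
M3: starts t=20 at or after M8 ends t=13 → clear.
M7: starts t=32 at or after M8 ends t=13 → clear.
M8 overlaps M1, M4, M5.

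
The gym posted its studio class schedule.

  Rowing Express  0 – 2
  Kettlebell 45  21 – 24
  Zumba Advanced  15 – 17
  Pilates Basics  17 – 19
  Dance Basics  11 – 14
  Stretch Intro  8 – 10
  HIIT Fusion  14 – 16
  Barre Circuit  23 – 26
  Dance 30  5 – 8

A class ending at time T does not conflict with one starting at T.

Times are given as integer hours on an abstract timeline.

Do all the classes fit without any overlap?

Two intervals overlap when each starts before the other ends.
Sorted by start: Rowing Express, Dance 30, Stretch Intro, Dance Basics, HIIT Fusion, Zumba Advanced, Pilates Basics, Kettlebell 45, Barre Circuit.
Dance 30 starts after Rowing Express ends — done with Rowing Express.
Stretch Intro starts exactly when Dance 30 ends (back-to-back, no overlap) — done with Dance 30.
Dance Basics starts after Stretch Intro ends — done with Stretch Intro.
HIIT Fusion starts exactly when Dance Basics ends (back-to-back, no overlap) — done with Dance Basics.
Zumba Advanced starts before HIIT Fusion ends → HIIT Fusion and Zumba Advanced overlap.
That's a conflict, so the schedule is not conflict-free.

No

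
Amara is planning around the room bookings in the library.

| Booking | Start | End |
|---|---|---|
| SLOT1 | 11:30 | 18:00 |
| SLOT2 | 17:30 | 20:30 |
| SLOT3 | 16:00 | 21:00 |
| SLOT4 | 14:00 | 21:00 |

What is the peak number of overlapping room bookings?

Walk through starts and ends in time order (an end at T is processed before a start at T):
11:30 start SLOT1 → 1
14:00 start SLOT4 → 2
16:00 start SLOT3 → 3
17:30 start SLOT2 → 4
18:00 end SLOT1 → 3
20:30 end SLOT2 → 2
21:00 end SLOT3 → 1
21:00 end SLOT4 → 0
Peak is 4, at 17:30 (SLOT1, SLOT2, SLOT3, SLOT4).

4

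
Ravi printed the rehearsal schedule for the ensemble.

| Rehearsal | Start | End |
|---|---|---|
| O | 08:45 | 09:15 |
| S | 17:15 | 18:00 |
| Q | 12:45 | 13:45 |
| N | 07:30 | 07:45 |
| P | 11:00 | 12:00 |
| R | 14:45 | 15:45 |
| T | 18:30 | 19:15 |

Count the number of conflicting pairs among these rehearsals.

0

Sorted by start: N, O, P, Q, R, S, T.
O starts after N ends — done with N.
P starts after O ends — done with O.
Q starts after P ends — done with P.
R starts after Q ends — done with Q.
S starts after R ends — done with R.
T starts after S ends.
No pair overlaps.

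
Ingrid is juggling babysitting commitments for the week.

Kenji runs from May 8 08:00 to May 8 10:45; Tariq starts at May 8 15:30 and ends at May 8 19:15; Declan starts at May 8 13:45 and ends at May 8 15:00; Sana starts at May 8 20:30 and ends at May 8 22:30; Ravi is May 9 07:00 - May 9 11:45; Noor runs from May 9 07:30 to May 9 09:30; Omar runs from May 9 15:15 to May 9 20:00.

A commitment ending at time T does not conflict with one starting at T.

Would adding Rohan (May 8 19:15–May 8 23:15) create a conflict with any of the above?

Yes — it overlaps Sana

Kenji: ends May 8 10:45 at or before Rohan starts May 8 19:15 → clear.
Declan: ends May 8 15:00 at or before Rohan starts May 8 19:15 → clear.
Tariq: ends May 8 19:15 at or before Rohan starts May 8 19:15 → clear.
Sana: starts May 8 20:30 before Rohan ends May 8 23:15, and ends May 8 22:30 after Rohan starts May 8 19:15 → overlap.
Ravi: starts May 9 07:00 at or after Rohan ends May 8 23:15 → clear.
Noor: starts May 9 07:30 at or after Rohan ends May 8 23:15 → clear.
Omar: starts May 9 15:15 at or after Rohan ends May 8 23:15 → clear.
Rohan overlaps Sana.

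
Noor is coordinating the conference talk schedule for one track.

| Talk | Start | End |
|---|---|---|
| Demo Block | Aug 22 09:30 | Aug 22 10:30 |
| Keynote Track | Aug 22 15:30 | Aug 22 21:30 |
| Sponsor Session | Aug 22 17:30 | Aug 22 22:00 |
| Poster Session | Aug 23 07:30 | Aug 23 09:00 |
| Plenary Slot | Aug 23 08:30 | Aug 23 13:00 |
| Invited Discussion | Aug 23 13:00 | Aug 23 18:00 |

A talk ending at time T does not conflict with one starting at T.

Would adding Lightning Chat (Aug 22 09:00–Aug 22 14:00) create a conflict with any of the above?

Yes — it overlaps Demo Block

Demo Block: starts Aug 22 09:30 before Lightning Chat ends Aug 22 14:00, and ends Aug 22 10:30 after Lightning Chat starts Aug 22 09:00 → overlap.
Keynote Track: starts Aug 22 15:30 at or after Lightning Chat ends Aug 22 14:00 → clear.
Sponsor Session: starts Aug 22 17:30 at or after Lightning Chat ends Aug 22 14:00 → clear.
Poster Session: starts Aug 23 07:30 at or after Lightning Chat ends Aug 22 14:00 → clear.
Plenary Slot: starts Aug 23 08:30 at or after Lightning Chat ends Aug 22 14:00 → clear.
Invited Discussion: starts Aug 23 13:00 at or after Lightning Chat ends Aug 22 14:00 → clear.
Lightning Chat overlaps Demo Block.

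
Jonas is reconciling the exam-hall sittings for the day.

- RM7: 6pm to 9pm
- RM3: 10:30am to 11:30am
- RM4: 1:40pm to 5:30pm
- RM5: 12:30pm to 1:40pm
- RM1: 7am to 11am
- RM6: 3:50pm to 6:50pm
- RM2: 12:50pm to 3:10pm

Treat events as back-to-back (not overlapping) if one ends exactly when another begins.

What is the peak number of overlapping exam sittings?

Sort all start/end points and keep a running count:
7am start RM1 → 1
10:30am start RM3 → 2
11am end RM1 → 1
11:30am end RM3 → 0
12:30pm start RM5 → 1
12:50pm start RM2 → 2
1:40pm end RM5 → 1
1:40pm start RM4 → 2
3:10pm end RM2 → 1
3:50pm start RM6 → 2
5:30pm end RM4 → 1
6pm start RM7 → 2
6:50pm end RM6 → 1
9pm end RM7 → 0
Peak is 2, at 10:30am (RM1, RM3).

2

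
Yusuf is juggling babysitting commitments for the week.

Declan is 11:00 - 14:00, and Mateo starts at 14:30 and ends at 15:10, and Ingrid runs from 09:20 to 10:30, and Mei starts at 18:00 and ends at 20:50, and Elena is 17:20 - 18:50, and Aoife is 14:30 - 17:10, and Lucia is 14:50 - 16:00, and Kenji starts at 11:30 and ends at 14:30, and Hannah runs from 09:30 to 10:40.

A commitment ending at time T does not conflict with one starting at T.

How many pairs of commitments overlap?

Two intervals overlap when each starts before the other ends.
Sorted by start: Ingrid, Hannah, Declan, Kenji, Mateo, Aoife, Lucia, Elena, Mei.
Hannah starts before Ingrid ends → Ingrid and Hannah overlap.
Declan starts after Ingrid ends — done with Ingrid.
Declan starts after Hannah ends — done with Hannah.
Kenji starts before Declan ends → Declan and Kenji overlap.
Mateo starts after Declan ends — done with Declan.
Mateo starts exactly when Kenji ends (back-to-back, no overlap) — done with Kenji.
Aoife starts before Mateo ends → Mateo and Aoife overlap.
Lucia starts before Mateo ends → Mateo and Lucia overlap.
Elena starts after Mateo ends — done with Mateo.
Lucia starts before Aoife ends → Aoife and Lucia overlap.
Elena starts after Aoife ends — done with Aoife.
Elena starts after Lucia ends — done with Lucia.
Mei starts before Elena ends → Elena and Mei overlap.
Overlapping pairs: Aoife & Lucia, Aoife & Mateo, Declan & Kenji, Elena & Mei, Hannah & Ingrid, Lucia & Mateo — 6 in total.

6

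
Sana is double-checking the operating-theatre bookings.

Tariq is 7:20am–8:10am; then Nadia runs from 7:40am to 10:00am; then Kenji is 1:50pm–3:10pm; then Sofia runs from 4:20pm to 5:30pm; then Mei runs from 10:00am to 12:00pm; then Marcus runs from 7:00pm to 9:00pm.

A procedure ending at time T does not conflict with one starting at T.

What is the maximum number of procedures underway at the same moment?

Walk through starts and ends in time order (an end at T is processed before a start at T):
7:20am start Tariq → 1
7:40am start Nadia → 2
8:10am end Tariq → 1
10:00am end Nadia → 0
10:00am start Mei → 1
12:00pm end Mei → 0
1:50pm start Kenji → 1
3:10pm end Kenji → 0
4:20pm start Sofia → 1
5:30pm end Sofia → 0
7:00pm start Marcus → 1
9:00pm end Marcus → 0
Peak is 2, at 7:40am (Nadia, Tariq).

2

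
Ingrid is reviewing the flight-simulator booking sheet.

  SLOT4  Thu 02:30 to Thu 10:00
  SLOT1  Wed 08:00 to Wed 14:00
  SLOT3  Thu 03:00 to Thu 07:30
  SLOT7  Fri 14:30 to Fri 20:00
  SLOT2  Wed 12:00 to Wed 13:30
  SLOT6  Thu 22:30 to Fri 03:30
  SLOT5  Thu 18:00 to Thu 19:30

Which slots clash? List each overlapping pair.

SLOT1 & SLOT2, SLOT3 & SLOT4

Sorted by start: SLOT1, SLOT2, SLOT4, SLOT3, SLOT5, SLOT6, SLOT7.
SLOT2 starts before SLOT1 ends → SLOT1 and SLOT2 overlap.
SLOT4 starts after SLOT1 ends — done with SLOT1.
SLOT4 starts after SLOT2 ends — done with SLOT2.
SLOT3 starts before SLOT4 ends → SLOT4 and SLOT3 overlap.
SLOT5 starts after SLOT4 ends — done with SLOT4.
SLOT5 starts after SLOT3 ends — done with SLOT3.
SLOT6 starts after SLOT5 ends — done with SLOT5.
SLOT7 starts after SLOT6 ends.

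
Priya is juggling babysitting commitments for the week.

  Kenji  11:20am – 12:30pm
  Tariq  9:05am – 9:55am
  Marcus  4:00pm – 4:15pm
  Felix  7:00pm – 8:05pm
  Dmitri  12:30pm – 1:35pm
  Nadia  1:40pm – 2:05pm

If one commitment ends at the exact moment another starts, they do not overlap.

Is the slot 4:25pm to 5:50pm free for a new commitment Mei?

Yes — the slot is free

Tariq: ends 9:55am at or before Mei starts 4:25pm → clear.
Kenji: ends 12:30pm at or before Mei starts 4:25pm → clear.
Dmitri: ends 1:35pm at or before Mei starts 4:25pm → clear.
Nadia: ends 2:05pm at or before Mei starts 4:25pm → clear.
Marcus: ends 4:15pm at or before Mei starts 4:25pm → clear.
Felix: starts 7:00pm at or after Mei ends 5:50pm → clear.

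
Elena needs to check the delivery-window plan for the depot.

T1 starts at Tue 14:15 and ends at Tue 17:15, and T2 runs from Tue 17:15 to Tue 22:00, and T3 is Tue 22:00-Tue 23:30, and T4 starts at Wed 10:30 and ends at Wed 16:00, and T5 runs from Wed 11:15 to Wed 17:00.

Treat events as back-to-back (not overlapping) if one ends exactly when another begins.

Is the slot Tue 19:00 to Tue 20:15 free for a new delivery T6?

No — it overlaps T2

T1: ends Tue 17:15 at or before T6 starts Tue 19:00 → clear.
T2: starts Tue 17:15 before T6 ends Tue 20:15, and ends Tue 22:00 after T6 starts Tue 19:00 → overlap.
T3: starts Tue 22:00 at or after T6 ends Tue 20:15 → clear.
T4: starts Wed 10:30 at or after T6 ends Tue 20:15 → clear.
T5: starts Wed 11:15 at or after T6 ends Tue 20:15 → clear.
T6 overlaps T2.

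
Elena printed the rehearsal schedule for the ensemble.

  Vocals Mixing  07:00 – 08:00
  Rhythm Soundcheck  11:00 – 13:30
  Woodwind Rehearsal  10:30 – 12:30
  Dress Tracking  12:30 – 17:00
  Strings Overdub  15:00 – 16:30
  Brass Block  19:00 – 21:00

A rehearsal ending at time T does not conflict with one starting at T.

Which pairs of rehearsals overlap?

Sorted by start: Vocals Mixing, Woodwind Rehearsal, Rhythm Soundcheck, Dress Tracking, Strings Overdub, Brass Block.
Woodwind Rehearsal starts after Vocals Mixing ends, so nothing later overlaps Vocals Mixing either.
Rhythm Soundcheck starts before Woodwind Rehearsal ends → Woodwind Rehearsal and Rhythm Soundcheck overlap.
Dress Tracking starts exactly when Woodwind Rehearsal ends (back-to-back, no overlap), so nothing later overlaps Woodwind Rehearsal either.
Dress Tracking starts before Rhythm Soundcheck ends → Rhythm Soundcheck and Dress Tracking overlap.
Strings Overdub starts after Rhythm Soundcheck ends, so nothing later overlaps Rhythm Soundcheck either.
Strings Overdub starts before Dress Tracking ends → Dress Tracking and Strings Overdub overlap.
Brass Block starts after Dress Tracking ends.
Brass Block starts after Strings Overdub ends.

Dress Tracking & Rhythm Soundcheck, Dress Tracking & Strings Overdub, Rhythm Soundcheck & Woodwind Rehearsal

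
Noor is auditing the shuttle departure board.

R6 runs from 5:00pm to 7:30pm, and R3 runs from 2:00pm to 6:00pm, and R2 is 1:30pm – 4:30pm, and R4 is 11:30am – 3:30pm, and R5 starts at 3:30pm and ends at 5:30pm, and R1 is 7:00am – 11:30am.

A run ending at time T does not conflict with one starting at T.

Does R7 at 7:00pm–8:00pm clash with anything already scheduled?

Yes — it overlaps R6

R1: ends 11:30am at or before R7 starts 7:00pm → clear.
R4: ends 3:30pm at or before R7 starts 7:00pm → clear.
R2: ends 4:30pm at or before R7 starts 7:00pm → clear.
R3: ends 6:00pm at or before R7 starts 7:00pm → clear.
R5: ends 5:30pm at or before R7 starts 7:00pm → clear.
R6: starts 5:00pm before R7 ends 8:00pm, and ends 7:30pm after R7 starts 7:00pm → overlap.
R7 overlaps R6.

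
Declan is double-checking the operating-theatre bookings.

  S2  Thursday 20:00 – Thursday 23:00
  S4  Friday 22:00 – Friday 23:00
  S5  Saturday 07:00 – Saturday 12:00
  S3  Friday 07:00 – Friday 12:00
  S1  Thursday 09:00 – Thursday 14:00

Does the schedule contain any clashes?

Sorted by start: S1, S2, S3, S4, S5.
S2 starts after S1 ends, so nothing later overlaps S1 either.
S3 starts after S2 ends, so nothing later overlaps S2 either.
S4 starts after S3 ends, so nothing later overlaps S3 either.
S5 starts after S4 ends.
Every pair is clear; the schedule has no overlaps.

No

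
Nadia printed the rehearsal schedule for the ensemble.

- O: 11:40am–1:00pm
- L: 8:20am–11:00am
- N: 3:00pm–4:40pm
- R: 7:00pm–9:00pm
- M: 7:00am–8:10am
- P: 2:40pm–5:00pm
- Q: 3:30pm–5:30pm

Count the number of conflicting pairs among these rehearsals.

Sorted by start: M, L, O, P, N, Q, R.
L starts after M ends, so M has no further overlaps.
O starts after L ends, so L has no further overlaps.
P starts after O ends, so O has no further overlaps.
N starts before P ends → P and N overlap.
Q starts before P ends → P and Q overlap.
R starts after P ends.
Q starts before N ends → N and Q overlap.
R starts after N ends.
R starts after Q ends.
Overlapping pairs: N & P, N & Q, P & Q — 3 in total.

3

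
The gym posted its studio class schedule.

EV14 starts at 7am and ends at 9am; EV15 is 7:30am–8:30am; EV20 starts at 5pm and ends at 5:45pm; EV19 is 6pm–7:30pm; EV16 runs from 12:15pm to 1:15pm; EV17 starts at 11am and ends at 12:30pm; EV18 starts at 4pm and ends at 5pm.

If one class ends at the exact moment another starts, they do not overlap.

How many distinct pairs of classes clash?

Sorted by start: EV14, EV15, EV17, EV16, EV18, EV20, EV19.
EV15 starts before EV14 ends → EV14 and EV15 overlap.
EV17 starts after EV14 ends, so nothing later overlaps EV14 either.
EV17 starts after EV15 ends, so nothing later overlaps EV15 either.
EV16 starts before EV17 ends → EV17 and EV16 overlap.
EV18 starts after EV17 ends, so nothing later overlaps EV17 either.
EV18 starts after EV16 ends, so nothing later overlaps EV16 either.
EV20 starts exactly when EV18 ends (back-to-back, no overlap), so nothing later overlaps EV18 either.
EV19 starts after EV20 ends.
Overlapping pairs: EV14 & EV15, EV16 & EV17 — 2 in total.

2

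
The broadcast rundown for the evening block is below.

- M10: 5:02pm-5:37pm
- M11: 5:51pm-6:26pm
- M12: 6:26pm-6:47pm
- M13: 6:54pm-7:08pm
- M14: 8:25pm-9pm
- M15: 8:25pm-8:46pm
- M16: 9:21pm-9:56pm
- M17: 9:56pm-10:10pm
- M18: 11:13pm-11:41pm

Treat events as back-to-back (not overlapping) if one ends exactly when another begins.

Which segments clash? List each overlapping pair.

M14 & M15

Sorted by start: M10, M11, M12, M13, M14, M15, M16, M17, M18.
M11 starts after M10 ends, so nothing later overlaps M10 either.
M12 starts exactly when M11 ends (back-to-back, no overlap), so nothing later overlaps M11 either.
M13 starts after M12 ends, so nothing later overlaps M12 either.
M14 starts after M13 ends, so nothing later overlaps M13 either.
M15 starts before M14 ends → M14 and M15 overlap.
M16 starts after M14 ends, so nothing later overlaps M14 either.
M16 starts after M15 ends, so nothing later overlaps M15 either.
M17 starts exactly when M16 ends (back-to-back, no overlap), so nothing later overlaps M16 either.
M18 starts after M17 ends.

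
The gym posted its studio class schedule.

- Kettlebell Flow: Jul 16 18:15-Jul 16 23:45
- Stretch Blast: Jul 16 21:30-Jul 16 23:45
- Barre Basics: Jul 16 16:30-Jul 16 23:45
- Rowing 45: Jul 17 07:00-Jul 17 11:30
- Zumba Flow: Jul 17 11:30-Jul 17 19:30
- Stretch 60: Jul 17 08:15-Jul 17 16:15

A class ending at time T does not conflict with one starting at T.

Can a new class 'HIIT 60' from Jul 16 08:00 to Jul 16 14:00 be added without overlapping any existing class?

Yes — the slot is free

Barre Basics: starts Jul 16 16:30 at or after HIIT 60 ends Jul 16 14:00 → clear.
Kettlebell Flow: starts Jul 16 18:15 at or after HIIT 60 ends Jul 16 14:00 → clear.
Stretch Blast: starts Jul 16 21:30 at or after HIIT 60 ends Jul 16 14:00 → clear.
Rowing 45: starts Jul 17 07:00 at or after HIIT 60 ends Jul 16 14:00 → clear.
Stretch 60: starts Jul 17 08:15 at or after HIIT 60 ends Jul 16 14:00 → clear.
Zumba Flow: starts Jul 17 11:30 at or after HIIT 60 ends Jul 16 14:00 → clear.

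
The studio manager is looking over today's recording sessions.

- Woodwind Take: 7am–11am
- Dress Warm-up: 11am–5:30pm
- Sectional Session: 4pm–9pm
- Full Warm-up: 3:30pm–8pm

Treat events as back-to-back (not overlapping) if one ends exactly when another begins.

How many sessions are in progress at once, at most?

3

Sort all start/end points and keep a running count:
7am start Woodwind Take → 1
11am end Woodwind Take → 0
11am start Dress Warm-up → 1
3:30pm start Full Warm-up → 2
4pm start Sectional Session → 3
5:30pm end Dress Warm-up → 2
8pm end Full Warm-up → 1
9pm end Sectional Session → 0
Peak is 3, at 4pm (Dress Warm-up, Full Warm-up, Sectional Session).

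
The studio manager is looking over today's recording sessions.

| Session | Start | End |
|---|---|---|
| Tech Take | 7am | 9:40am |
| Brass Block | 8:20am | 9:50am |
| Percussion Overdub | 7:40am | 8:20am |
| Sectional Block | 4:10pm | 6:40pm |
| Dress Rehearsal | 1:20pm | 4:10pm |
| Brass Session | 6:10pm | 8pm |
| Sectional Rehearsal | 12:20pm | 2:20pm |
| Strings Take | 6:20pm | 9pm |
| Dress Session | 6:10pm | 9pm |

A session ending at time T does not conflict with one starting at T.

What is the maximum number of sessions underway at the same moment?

Sort all start/end points and keep a running count:
7am start Tech Take → 1
7:40am start Percussion Overdub → 2
8:20am end Percussion Overdub → 1
8:20am start Brass Block → 2
9:40am end Tech Take → 1
9:50am end Brass Block → 0
12:20pm start Sectional Rehearsal → 1
1:20pm start Dress Rehearsal → 2
2:20pm end Sectional Rehearsal → 1
4:10pm end Dress Rehearsal → 0
4:10pm start Sectional Block → 1
6:10pm start Brass Session → 2
6:10pm start Dress Session → 3
6:20pm start Strings Take → 4
6:40pm end Sectional Block → 3
8pm end Brass Session → 2
9pm end Dress Session → 1
9pm end Strings Take → 0
Peak is 4, at 6:20pm (Brass Session, Dress Session, Sectional Block, Strings Take).

4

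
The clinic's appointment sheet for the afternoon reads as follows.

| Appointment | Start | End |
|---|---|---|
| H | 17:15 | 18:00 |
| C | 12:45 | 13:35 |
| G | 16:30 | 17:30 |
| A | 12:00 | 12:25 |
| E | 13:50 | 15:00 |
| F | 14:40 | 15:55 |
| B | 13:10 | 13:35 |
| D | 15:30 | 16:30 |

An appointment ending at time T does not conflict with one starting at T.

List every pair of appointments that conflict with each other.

B & C, D & F, E & F, G & H

Sorted by start: A, C, B, E, F, D, G, H.
C starts after A ends, so A has no further overlaps.
B starts before C ends → C and B overlap.
E starts after C ends, so C has no further overlaps.
E starts after B ends, so B has no further overlaps.
F starts before E ends → E and F overlap.
D starts after E ends, so E has no further overlaps.
D starts before F ends → F and D overlap.
G starts after F ends, so F has no further overlaps.
G starts exactly when D ends (back-to-back, no overlap), so D has no further overlaps.
H starts before G ends → G and H overlap.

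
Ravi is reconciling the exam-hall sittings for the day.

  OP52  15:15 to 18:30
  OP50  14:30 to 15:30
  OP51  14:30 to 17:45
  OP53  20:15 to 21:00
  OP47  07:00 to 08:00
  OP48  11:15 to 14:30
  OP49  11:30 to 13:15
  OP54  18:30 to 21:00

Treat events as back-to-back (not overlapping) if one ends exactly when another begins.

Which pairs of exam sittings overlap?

Two intervals overlap when each starts before the other ends.
Sorted by start: OP47, OP48, OP49, OP50, OP51, OP52, OP54, OP53.
OP48 starts after OP47 ends, so OP47 has no further overlaps.
OP49 starts before OP48 ends → OP48 and OP49 overlap.
OP50 starts exactly when OP48 ends (back-to-back, no overlap), so OP48 has no further overlaps.
OP50 starts after OP49 ends, so OP49 has no further overlaps.
OP51 starts before OP50 ends → OP50 and OP51 overlap.
OP52 starts before OP50 ends → OP50 and OP52 overlap.
OP54 starts after OP50 ends, so OP50 has no further overlaps.
OP52 starts before OP51 ends → OP51 and OP52 overlap.
OP54 starts after OP51 ends, so OP51 has no further overlaps.
OP54 starts exactly when OP52 ends (back-to-back, no overlap), so OP52 has no further overlaps.
OP53 starts before OP54 ends → OP54 and OP53 overlap.

OP48 & OP49, OP50 & OP51, OP50 & OP52, OP51 & OP52, OP53 & OP54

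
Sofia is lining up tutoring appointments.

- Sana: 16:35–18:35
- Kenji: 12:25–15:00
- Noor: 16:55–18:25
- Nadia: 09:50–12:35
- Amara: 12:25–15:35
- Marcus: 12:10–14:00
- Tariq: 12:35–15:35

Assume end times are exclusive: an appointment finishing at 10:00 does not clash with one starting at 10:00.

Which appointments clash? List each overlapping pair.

Sorted by start: Nadia, Marcus, Kenji, Amara, Tariq, Sana, Noor.
Marcus starts before Nadia ends → Nadia and Marcus overlap.
Kenji starts before Nadia ends → Nadia and Kenji overlap.
Amara starts before Nadia ends → Nadia and Amara overlap.
Tariq starts exactly when Nadia ends (back-to-back, no overlap) — done with Nadia.
Kenji starts before Marcus ends → Marcus and Kenji overlap.
Amara starts before Marcus ends → Marcus and Amara overlap.
Tariq starts before Marcus ends → Marcus and Tariq overlap.
Sana starts after Marcus ends — done with Marcus.
Amara starts before Kenji ends → Kenji and Amara overlap.
Tariq starts before Kenji ends → Kenji and Tariq overlap.
Sana starts after Kenji ends — done with Kenji.
Tariq starts before Amara ends → Amara and Tariq overlap.
Sana starts after Amara ends — done with Amara.
Sana starts after Tariq ends — done with Tariq.
Noor starts before Sana ends → Sana and Noor overlap.

Amara & Kenji, Amara & Marcus, Amara & Nadia, Amara & Tariq, Kenji & Marcus, Kenji & Nadia, Kenji & Tariq, Marcus & Nadia, Marcus & Tariq, Noor & Sana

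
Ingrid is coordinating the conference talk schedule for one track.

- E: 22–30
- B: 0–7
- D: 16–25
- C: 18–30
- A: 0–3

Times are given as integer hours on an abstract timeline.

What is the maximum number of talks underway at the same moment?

3

Sweep the timeline, counting +1 at each start and −1 at each end (ends before starts at a tie):
0 start A → 1
0 start B → 2
3 end A → 1
7 end B → 0
16 start D → 1
18 start C → 2
22 start E → 3
25 end D → 2
30 end C → 1
30 end E → 0
Peak is 3, at 22 (C, D, E).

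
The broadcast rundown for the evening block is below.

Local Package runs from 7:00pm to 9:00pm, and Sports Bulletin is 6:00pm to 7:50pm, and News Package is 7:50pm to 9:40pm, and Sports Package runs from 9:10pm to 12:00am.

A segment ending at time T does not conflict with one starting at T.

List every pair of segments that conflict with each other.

Local Package & News Package, Local Package & Sports Bulletin, News Package & Sports Package

Sorted by start: Sports Bulletin, Local Package, News Package, Sports Package.
Local Package starts before Sports Bulletin ends → Sports Bulletin and Local Package overlap.
News Package starts exactly when Sports Bulletin ends (back-to-back, no overlap) — done with Sports Bulletin.
News Package starts before Local Package ends → Local Package and News Package overlap.
Sports Package starts after Local Package ends.
Sports Package starts before News Package ends → News Package and Sports Package overlap.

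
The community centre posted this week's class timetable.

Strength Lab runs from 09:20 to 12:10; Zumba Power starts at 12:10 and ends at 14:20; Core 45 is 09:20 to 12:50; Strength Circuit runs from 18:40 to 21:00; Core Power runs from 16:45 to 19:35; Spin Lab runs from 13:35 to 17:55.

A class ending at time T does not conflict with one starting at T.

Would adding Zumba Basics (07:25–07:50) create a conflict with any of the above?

No — it doesn't clash with anything

Core 45: starts 09:20 at or after Zumba Basics ends 07:50 → clear.
Strength Lab: starts 09:20 at or after Zumba Basics ends 07:50 → clear.
Zumba Power: starts 12:10 at or after Zumba Basics ends 07:50 → clear.
Spin Lab: starts 13:35 at or after Zumba Basics ends 07:50 → clear.
Core Power: starts 16:45 at or after Zumba Basics ends 07:50 → clear.
Strength Circuit: starts 18:40 at or after Zumba Basics ends 07:50 → clear.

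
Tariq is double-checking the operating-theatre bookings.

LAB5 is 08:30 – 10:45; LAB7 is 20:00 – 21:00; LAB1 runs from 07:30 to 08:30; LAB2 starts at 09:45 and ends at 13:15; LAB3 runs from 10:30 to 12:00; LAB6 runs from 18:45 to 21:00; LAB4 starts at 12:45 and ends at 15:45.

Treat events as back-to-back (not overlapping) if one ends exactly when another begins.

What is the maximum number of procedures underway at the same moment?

Sort all start/end points and keep a running count:
07:30 start LAB1 → 1
08:30 end LAB1 → 0
08:30 start LAB5 → 1
09:45 start LAB2 → 2
10:30 start LAB3 → 3
10:45 end LAB5 → 2
12:00 end LAB3 → 1
12:45 start LAB4 → 2
13:15 end LAB2 → 1
15:45 end LAB4 → 0
18:45 start LAB6 → 1
20:00 start LAB7 → 2
21:00 end LAB6 → 1
21:00 end LAB7 → 0
Peak is 3, at 10:30 (LAB2, LAB3, LAB5).

3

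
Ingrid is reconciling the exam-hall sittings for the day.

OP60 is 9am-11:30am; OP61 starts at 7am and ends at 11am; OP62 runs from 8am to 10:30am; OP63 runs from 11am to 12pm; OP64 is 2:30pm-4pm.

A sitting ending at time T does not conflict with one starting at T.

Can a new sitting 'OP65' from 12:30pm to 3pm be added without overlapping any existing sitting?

No — it overlaps OP64

OP61: ends 11am at or before OP65 starts 12:30pm → clear.
OP62: ends 10:30am at or before OP65 starts 12:30pm → clear.
OP60: ends 11:30am at or before OP65 starts 12:30pm → clear.
OP63: ends 12pm at or before OP65 starts 12:30pm → clear.
OP64: starts 2:30pm before OP65 ends 3pm, and ends 4pm after OP65 starts 12:30pm → overlap.
OP65 overlaps OP64.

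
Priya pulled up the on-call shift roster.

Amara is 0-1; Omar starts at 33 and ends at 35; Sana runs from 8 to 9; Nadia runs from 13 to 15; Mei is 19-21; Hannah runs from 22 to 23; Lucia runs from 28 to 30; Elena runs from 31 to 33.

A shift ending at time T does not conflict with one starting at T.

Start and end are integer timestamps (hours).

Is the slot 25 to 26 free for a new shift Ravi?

Amara: ends 1 at or before Ravi starts 25 → clear.
Sana: ends 9 at or before Ravi starts 25 → clear.
Nadia: ends 15 at or before Ravi starts 25 → clear.
Mei: ends 21 at or before Ravi starts 25 → clear.
Hannah: ends 23 at or before Ravi starts 25 → clear.
Lucia: starts 28 at or after Ravi ends 26 → clear.
Elena: starts 31 at or after Ravi ends 26 → clear.
Omar: starts 33 at or after Ravi ends 26 → clear.

Yes — the slot is free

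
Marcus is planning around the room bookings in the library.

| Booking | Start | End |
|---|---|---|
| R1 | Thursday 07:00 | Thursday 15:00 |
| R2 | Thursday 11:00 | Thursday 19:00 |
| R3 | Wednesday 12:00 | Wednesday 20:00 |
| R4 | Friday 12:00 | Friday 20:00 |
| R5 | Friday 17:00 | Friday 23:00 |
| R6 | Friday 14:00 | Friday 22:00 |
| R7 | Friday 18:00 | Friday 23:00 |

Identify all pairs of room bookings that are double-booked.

Sorted by start: R3, R1, R2, R4, R6, R5, R7.
R1 starts after R3 ends, so R3 has no further overlaps.
R2 starts before R1 ends → R1 and R2 overlap.
R4 starts after R1 ends, so R1 has no further overlaps.
R4 starts after R2 ends, so R2 has no further overlaps.
R6 starts before R4 ends → R4 and R6 overlap.
R5 starts before R4 ends → R4 and R5 overlap.
R7 starts before R4 ends → R4 and R7 overlap.
R5 starts before R6 ends → R6 and R5 overlap.
R7 starts before R6 ends → R6 and R7 overlap.
R7 starts before R5 ends → R5 and R7 overlap.

R1 & R2, R4 & R5, R4 & R6, R4 & R7, R5 & R6, R5 & R7, R6 & R7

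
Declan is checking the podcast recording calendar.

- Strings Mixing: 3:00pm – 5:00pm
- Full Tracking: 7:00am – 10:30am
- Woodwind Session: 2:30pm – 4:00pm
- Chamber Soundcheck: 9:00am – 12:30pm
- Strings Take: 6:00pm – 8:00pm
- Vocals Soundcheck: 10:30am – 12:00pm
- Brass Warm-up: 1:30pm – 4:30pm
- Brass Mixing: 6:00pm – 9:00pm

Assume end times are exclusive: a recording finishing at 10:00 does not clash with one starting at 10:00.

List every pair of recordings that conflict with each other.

Sorted by start: Full Tracking, Chamber Soundcheck, Vocals Soundcheck, Brass Warm-up, Woodwind Session, Strings Mixing, Brass Mixing, Strings Take.
Chamber Soundcheck starts before Full Tracking ends → Full Tracking and Chamber Soundcheck overlap.
Vocals Soundcheck starts exactly when Full Tracking ends (back-to-back, no overlap); Full Tracking is clear from here.
Vocals Soundcheck starts before Chamber Soundcheck ends → Chamber Soundcheck and Vocals Soundcheck overlap.
Brass Warm-up starts after Chamber Soundcheck ends; Chamber Soundcheck is clear from here.
Brass Warm-up starts after Vocals Soundcheck ends; Vocals Soundcheck is clear from here.
Woodwind Session starts before Brass Warm-up ends → Brass Warm-up and Woodwind Session overlap.
Strings Mixing starts before Brass Warm-up ends → Brass Warm-up and Strings Mixing overlap.
Brass Mixing starts after Brass Warm-up ends; Brass Warm-up is clear from here.
Strings Mixing starts before Woodwind Session ends → Woodwind Session and Strings Mixing overlap.
Brass Mixing starts after Woodwind Session ends; Woodwind Session is clear from here.
Brass Mixing starts after Strings Mixing ends; Strings Mixing is clear from here.
Strings Take starts before Brass Mixing ends → Brass Mixing and Strings Take overlap.

Brass Mixing & Strings Take, Brass Warm-up & Strings Mixing, Brass Warm-up & Woodwind Session, Chamber Soundcheck & Full Tracking, Chamber Soundcheck & Vocals Soundcheck, Strings Mixing & Woodwind Session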